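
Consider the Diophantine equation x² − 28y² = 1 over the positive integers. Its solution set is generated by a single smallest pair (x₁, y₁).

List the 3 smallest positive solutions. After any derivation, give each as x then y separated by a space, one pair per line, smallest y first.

√28 → a₀=5, period (3,2,3,10); ℓ=4 even so k=3
k=0  a_k=5  p_k/q_k = 5/1
…
k=2  a_k=2  p_k/q_k = 37/7
k=3  a_k=3  p_k/q_k = 127/24
→ (127, 24).  Check: 127²=16129, 28·24²=16128, difference 1.
k=2:  x_2 = 127·127+28·24·24 = 32257,  y_2 = 127·24+24·127 = 6096
k=3:  x_3 = 127·32257+28·24·6096 = 8193151,  y_3 = 127·6096+24·32257 = 1548360

127 24
32257 6096
8193151 1548360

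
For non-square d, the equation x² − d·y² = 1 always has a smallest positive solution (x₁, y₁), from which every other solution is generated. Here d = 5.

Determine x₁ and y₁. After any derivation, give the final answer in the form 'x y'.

9 4

√5 = [2; 4, …], period ℓ=1 (odd) → k=1
i=0: a=2 ⇒ p=2, q=1
i=1: a=4 ⇒ p=9, q=4
(x₁, y₁) = (9, 4);  9² − 5·4² = 1 ✓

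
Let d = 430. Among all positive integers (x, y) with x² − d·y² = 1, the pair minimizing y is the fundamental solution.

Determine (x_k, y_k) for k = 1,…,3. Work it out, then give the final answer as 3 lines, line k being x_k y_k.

d=430: √d = [20; 1,2,1,3,1,…,2,1,40] (ℓ=14, even), read p_13/q_13
a_0=20:  p_0=20·1+0=20,  q_0=20·0+1=1
a_1=1:  p_1=1·20+1=21,  q_1=1·1+0=1
a_2=2:  p_2=2·21+20=62,  q_2=2·1+1=3
…
a_4=3:  p_4=3·83+62=311,  q_4=3·4+3=15
a_5=1:  p_5=1·311+83=394,  q_5=1·15+4=19
…
a_7=8:  p_7=8·2675+394=21794,  q_7=8·129+19=1051
…
a_11=1:  p_11=1·599138+155233=754371,  q_11=1·28893+7486=36379
a_12=2:  p_12=2·754371+599138=2107880,  q_12=2·36379+28893=101651
a_13=1:  p_13=1·2107880+754371=2862251,  q_13=1·101651+36379=138030
fundamental: x₁=2862251, y₁=138030  (since 8192480787001 − 430·19052280900 = 1)
(x_2, y_2) = (2862251·2862251 + 430·138030·138030, 2862251·138030 + 138030·2862251) = (16384961574001, 790153011060)
(x_3, y_3) = (2862251·16384961574001 + 430·138030·790153011060, 2862251·790153011060 + 138030·16384961574001) = (93795745300289010251, 4523232492118854090)

2862251 138030
16384961574001 790153011060
93795745300289010251 4523232492118854090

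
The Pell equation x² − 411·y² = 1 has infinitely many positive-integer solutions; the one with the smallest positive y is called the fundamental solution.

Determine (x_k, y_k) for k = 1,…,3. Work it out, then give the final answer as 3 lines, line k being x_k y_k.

49730 2453
4946145799 243975380
491943661118810 24265791292347

d=411: √d = [20; 3,1,1,1,19,1,1,1,3,40] (ℓ=10, even), read p_9/q_9
step 0: (20, 1)  from 20·(1,0) + (0,1)
…
step 2: (81, 4)  from 1·(61,3) + (20,1)
…
step 4: (223, 11)  from 1·(142,7) + (81,4)
step 5: (4379, 216)  from 19·(223,11) + (142,7)
…
step 8: (13583, 670)  from 1·(8981,443) + (4602,227)
step 9: (49730, 2453)  from 3·(13583,670) + (8981,443)
(x₁, y₁) = (49730, 2453);  49730² − 411·2453² = 1 ✓
(x_2, y_2) = (49730·49730 + 411·2453·2453, 49730·2453 + 2453·49730) = (4946145799, 243975380)
(x_3, y_3) = (49730·4946145799 + 411·2453·243975380, 49730·243975380 + 2453·4946145799) = (491943661118810, 24265791292347)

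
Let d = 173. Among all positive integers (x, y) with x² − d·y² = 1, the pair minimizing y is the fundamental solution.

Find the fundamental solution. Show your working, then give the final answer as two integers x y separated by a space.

2499849 190060

[13; 6,1,1,6,26] for √173; ℓ=5 ⇒ convergent index 9
step 0: (13, 1)  from 13·(1,0) + (0,1)
…
step 2: (92, 7)  from 1·(79,6) + (13,1)
step 3: (171, 13)  from 1·(92,7) + (79,6)
…
step 5: (29239, 2223)  from 26·(1118,85) + (171,13)
…
step 8: (382343, 29069)  from 1·(205791,15646) + (176552,13423)
step 9: (2499849, 190060)  from 6·(382343,29069) + (205791,15646)
fundamental: x₁=2499849, y₁=190060  (since 6249245022801 − 173·36122803600 = 1)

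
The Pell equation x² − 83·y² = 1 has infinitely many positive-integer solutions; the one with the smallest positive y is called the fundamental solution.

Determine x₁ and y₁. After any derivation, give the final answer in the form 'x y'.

82 9

d=83: √d = [9; 9,18] (ℓ=2, even), read p_1/q_1
k=0  a_k=9  p_k/q_k = 9/1
k=1  a_k=9  p_k/q_k = 82/9
fundamental: x₁=82, y₁=9  (since 6724 − 83·81 = 1)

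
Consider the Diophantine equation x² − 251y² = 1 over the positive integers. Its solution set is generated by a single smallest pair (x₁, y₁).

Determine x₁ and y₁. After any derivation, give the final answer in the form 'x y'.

[15; 1,5,2,1,2,…,5,1,30] for √251; ℓ=14 ⇒ convergent index 13
i=0: a=15 ⇒ p=15, q=1
…
i=2: a=5 ⇒ p=95, q=6
i=3: a=2 ⇒ p=206, q=13
…
i=7: a=15 ⇒ p=29563, q=1866
i=8: a=2 ⇒ p=61043, q=3853
i=9: a=2 ⇒ p=151649, q=9572
i=10: a=1 ⇒ p=212692, q=13425
…
i=12: a=5 ⇒ p=3097857, q=195535
i=13: a=1 ⇒ p=3674890, q=231957
→ (3674890, 231957).  Check: 3674890²=13504816512100, 251·231957²=13504816512099, difference 1.

3674890 231957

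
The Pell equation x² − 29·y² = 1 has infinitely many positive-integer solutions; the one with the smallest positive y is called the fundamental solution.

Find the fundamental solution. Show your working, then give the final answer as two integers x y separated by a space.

√29 → a₀=5, period (2,1,1,2,10); ℓ=5 odd so k=9
a_0=5:  p_0=5·1+0=5,  q_0=5·0+1=1
a_1=2:  p_1=2·5+1=11,  q_1=2·1+0=2
a_2=1:  p_2=1·11+5=16,  q_2=1·2+1=3
a_3=1:  p_3=1·16+11=27,  q_3=1·3+2=5
a_4=2:  p_4=2·27+16=70,  q_4=2·5+3=13
a_5=10:  p_5=10·70+27=727,  q_5=10·13+5=135
a_6=2:  p_6=2·727+70=1524,  q_6=2·135+13=283
a_7=1:  p_7=1·1524+727=2251,  q_7=1·283+135=418
a_8=1:  p_8=1·2251+1524=3775,  q_8=1·418+283=701
a_9=2:  p_9=2·3775+2251=9801,  q_9=2·701+418=1820
→ (9801, 1820).  Check: 9801²=96059601, 29·1820²=96059600, difference 1.

9801 1820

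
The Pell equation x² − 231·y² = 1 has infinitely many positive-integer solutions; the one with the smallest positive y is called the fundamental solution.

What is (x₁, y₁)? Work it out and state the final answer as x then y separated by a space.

76 5

[15; 5,30] for √231; ℓ=2 ⇒ convergent index 1
a_0=15:  p_0=15·1+0=15,  q_0=15·0+1=1
a_1=5:  p_1=5·15+1=76,  q_1=5·1+0=5
fundamental: x₁=76, y₁=5  (since 5776 − 231·25 = 1)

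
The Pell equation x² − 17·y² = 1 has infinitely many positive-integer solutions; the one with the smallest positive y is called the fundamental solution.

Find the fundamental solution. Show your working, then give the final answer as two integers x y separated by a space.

√17 → a₀=4, period (8); ℓ=1 odd so k=1
a_0=4:  p_0=4·1+0=4,  q_0=4·0+1=1
a_1=8:  p_1=8·4+1=33,  q_1=8·1+0=8
(x₁, y₁) = (33, 8);  33² − 17·8² = 1 ✓

33 8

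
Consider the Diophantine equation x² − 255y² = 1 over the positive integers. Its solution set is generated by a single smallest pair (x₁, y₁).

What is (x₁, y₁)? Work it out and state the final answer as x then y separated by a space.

16 1

√255 = [15; 1,30, …], period ℓ=2 (even) → k=1
i=0: a=15 ⇒ p=15, q=1
i=1: a=1 ⇒ p=16, q=1
fundamental: x₁=16, y₁=1  (since 256 − 255·1 = 1)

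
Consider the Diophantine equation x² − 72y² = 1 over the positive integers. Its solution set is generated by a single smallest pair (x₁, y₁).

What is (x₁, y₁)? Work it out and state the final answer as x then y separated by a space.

[8; 2,16] for √72; ℓ=2 ⇒ convergent index 1
a_0=8:  p_0=8·1+0=8,  q_0=8·0+1=1
a_1=2:  p_1=2·8+1=17,  q_1=2·1+0=2
→ (17, 2).  Check: 17²=289, 72·2²=288, difference 1.

17 2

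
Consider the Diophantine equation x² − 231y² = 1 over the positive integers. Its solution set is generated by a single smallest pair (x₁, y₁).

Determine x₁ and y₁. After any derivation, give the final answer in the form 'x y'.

76 5

d=231: √d = [15; 5,30] (ℓ=2, even), read p_1/q_1
k=0  a_k=15  p_k/q_k = 15/1
k=1  a_k=5  p_k/q_k = 76/5
→ (76, 5).  Check: 76²=5776, 231·5²=5775, difference 1.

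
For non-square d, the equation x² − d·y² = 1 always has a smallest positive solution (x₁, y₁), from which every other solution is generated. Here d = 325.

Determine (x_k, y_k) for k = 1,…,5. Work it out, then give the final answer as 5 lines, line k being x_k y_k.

d=325: √d = [18; 36] (ℓ=1, odd), read p_1/q_1
step 0: (18, 1)  from 18·(1,0) + (0,1)
step 1: (649, 36)  from 36·(18,1) + (1,0)
fundamental: x₁=649, y₁=36  (since 421201 − 325·1296 = 1)
n=2: (649,36)∘(649,36) = (649·649+325·36·36, 649·36+36·649) = (842401,46728)
n=3: (842401,46728)∘(649,36) = (649·842401+325·36·46728, 649·46728+36·842401) = (1093435849,60652908)
n=4: (1093435849,60652908)∘(649,36) = (649·1093435849+325·36·60652908, 649·60652908+36·1093435849) = (1419278889601,78727427856)
n=5: (1419278889601,78727427856)∘(649,36) = (649·1419278889601+325·36·78727427856, 649·78727427856+36·1419278889601) = (1842222905266249,102188140704180)

649 36
842401 46728
1093435849 60652908
1419278889601 78727427856
1842222905266249 102188140704180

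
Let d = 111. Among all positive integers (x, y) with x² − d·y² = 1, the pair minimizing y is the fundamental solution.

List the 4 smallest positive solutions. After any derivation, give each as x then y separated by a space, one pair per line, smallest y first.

d=111: √d = [10; 1,1,6,1,1,20] (ℓ=6, even), read p_5/q_5
k=0  a_k=10  p_k/q_k = 10/1
k=1  a_k=1  p_k/q_k = 11/1
k=2  a_k=1  p_k/q_k = 21/2
k=3  a_k=6  p_k/q_k = 137/13
k=4  a_k=1  p_k/q_k = 158/15
k=5  a_k=1  p_k/q_k = 295/28
(x₁, y₁) = (295, 28);  295² − 111·28² = 1 ✓
k=2:  x_2 = 295·295+111·28·28 = 174049,  y_2 = 295·28+28·295 = 16520
k=3:  x_3 = 295·174049+111·28·16520 = 102688615,  y_3 = 295·16520+28·174049 = 9746772
k=4:  x_4 = 295·102688615+111·28·9746772 = 60586108801,  y_4 = 295·9746772+28·102688615 = 5750578960

295 28
174049 16520
102688615 9746772
60586108801 5750578960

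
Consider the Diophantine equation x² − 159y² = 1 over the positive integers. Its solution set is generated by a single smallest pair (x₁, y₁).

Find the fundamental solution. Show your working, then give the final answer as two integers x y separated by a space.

1324 105

√159 = [12; 1,1,1,1,3,1,1,1,1,24, …], period ℓ=10 (even) → k=9
a_0=12:  p_0=12·1+0=12,  q_0=12·0+1=1
…
a_4=1:  p_4=1·38+25=63,  q_4=1·3+2=5
…
a_8=1:  p_8=1·517+290=807,  q_8=1·41+23=64
a_9=1:  p_9=1·807+517=1324,  q_9=1·64+41=105
fundamental: x₁=1324, y₁=105  (since 1752976 − 159·11025 = 1)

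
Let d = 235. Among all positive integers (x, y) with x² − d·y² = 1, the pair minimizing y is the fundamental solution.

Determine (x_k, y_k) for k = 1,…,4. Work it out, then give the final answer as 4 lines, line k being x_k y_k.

d=235: √d = [15; 3,30] (ℓ=2, even), read p_1/q_1
k=0  a_k=15  p_k/q_k = 15/1
k=1  a_k=3  p_k/q_k = 46/3
→ (46, 3).  Check: 46²=2116, 235·3²=2115, difference 1.
n=2: (46,3)∘(46,3) = (46·46+235·3·3, 46·3+3·46) = (4231,276)
n=3: (4231,276)∘(46,3) = (46·4231+235·3·276, 46·276+3·4231) = (389206,25389)
n=4: (389206,25389)∘(46,3) = (46·389206+235·3·25389, 46·25389+3·389206) = (35802721,2335512)

46 3
4231 276
389206 25389
35802721 2335512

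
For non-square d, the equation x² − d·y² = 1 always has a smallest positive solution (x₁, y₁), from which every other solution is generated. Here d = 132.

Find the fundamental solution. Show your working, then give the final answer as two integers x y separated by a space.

√132 → a₀=11, period (2,22); ℓ=2 even so k=1
k=0  a_k=11  p_k/q_k = 11/1
k=1  a_k=2  p_k/q_k = 23/2
→ (23, 2).  Check: 23²=529, 132·2²=528, difference 1.

23 2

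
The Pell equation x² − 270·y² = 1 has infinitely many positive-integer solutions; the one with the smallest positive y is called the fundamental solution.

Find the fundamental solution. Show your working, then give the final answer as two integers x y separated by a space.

[16; 2,3,6,3,2,32] for √270; ℓ=6 ⇒ convergent index 5
k=0  a_k=16  p_k/q_k = 16/1
k=1  a_k=2  p_k/q_k = 33/2
k=2  a_k=3  p_k/q_k = 115/7
k=3  a_k=6  p_k/q_k = 723/44
k=4  a_k=3  p_k/q_k = 2284/139
k=5  a_k=2  p_k/q_k = 5291/322
fundamental: x₁=5291, y₁=322  (since 27994681 − 270·103684 = 1)

5291 322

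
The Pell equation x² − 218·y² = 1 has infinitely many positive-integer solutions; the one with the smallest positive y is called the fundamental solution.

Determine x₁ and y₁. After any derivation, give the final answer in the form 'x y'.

√218 → a₀=14, period (1,3,3,1,28); ℓ=5 odd so k=9
step 0: (14, 1)  from 14·(1,0) + (0,1)
…
step 5: (7220, 489)  from 28·(251,17) + (192,13)
step 6: (7471, 506)  from 1·(7220,489) + (251,17)
step 7: (29633, 2007)  from 3·(7471,506) + (7220,489)
step 8: (96370, 6527)  from 3·(29633,2007) + (7471,506)
step 9: (126003, 8534)  from 1·(96370,6527) + (29633,2007)
→ (126003, 8534).  Check: 126003²=15876756009, 218·8534²=15876756008, difference 1.

126003 8534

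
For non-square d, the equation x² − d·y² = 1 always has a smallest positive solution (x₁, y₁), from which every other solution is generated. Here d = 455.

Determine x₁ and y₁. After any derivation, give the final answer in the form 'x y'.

64 3

√455 → a₀=21, period (3,42); ℓ=2 even so k=1
a_0=21:  p_0=21·1+0=21,  q_0=21·0+1=1
a_1=3:  p_1=3·21+1=64,  q_1=3·1+0=3
→ (64, 3).  Check: 64²=4096, 455·3²=4095, difference 1.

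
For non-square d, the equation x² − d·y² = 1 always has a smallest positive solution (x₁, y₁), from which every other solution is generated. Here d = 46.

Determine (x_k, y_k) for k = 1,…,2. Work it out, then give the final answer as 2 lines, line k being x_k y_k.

√46 = [6; 1,3,1,1,2,6,2,1,1,3,1,12, …], period ℓ=12 (even) → k=11
i=0: a=6 ⇒ p=6, q=1
i=1: a=1 ⇒ p=7, q=1
…
i=4: a=1 ⇒ p=61, q=9
i=5: a=2 ⇒ p=156, q=23
i=6: a=6 ⇒ p=997, q=147
i=7: a=2 ⇒ p=2150, q=317
…
i=9: a=1 ⇒ p=5297, q=781
i=10: a=3 ⇒ p=19038, q=2807
i=11: a=1 ⇒ p=24335, q=3588
(x₁, y₁) = (24335, 3588);  24335² − 46·3588² = 1 ✓
k=2:  x_2 = 24335·24335+46·3588·3588 = 1184384449,  y_2 = 24335·3588+3588·24335 = 174627960

24335 3588
1184384449 174627960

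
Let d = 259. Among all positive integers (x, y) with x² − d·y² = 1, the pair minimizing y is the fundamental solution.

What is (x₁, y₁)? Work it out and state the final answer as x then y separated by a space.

847225 52644

√259 → a₀=16, period (10,1,2,3,4,3,2,1,10,32); ℓ=10 even so k=9
i=0: a=16 ⇒ p=16, q=1
i=1: a=10 ⇒ p=161, q=10
i=2: a=1 ⇒ p=177, q=11
i=3: a=2 ⇒ p=515, q=32
i=4: a=3 ⇒ p=1722, q=107
i=5: a=4 ⇒ p=7403, q=460
…
i=8: a=1 ⇒ p=79196, q=4921
i=9: a=10 ⇒ p=847225, q=52644
fundamental: x₁=847225, y₁=52644  (since 717790200625 − 259·2771390736 = 1)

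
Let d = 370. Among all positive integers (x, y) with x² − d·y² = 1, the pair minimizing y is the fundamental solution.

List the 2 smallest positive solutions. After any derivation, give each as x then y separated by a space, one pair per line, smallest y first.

213859 11118
91471343761 4755368724

d=370: √d = [19; 4,4,38] (ℓ=3, odd), read p_5/q_5
a_0=19:  p_0=19·1+0=19,  q_0=19·0+1=1
…
a_4=4:  p_4=4·12503+327=50339,  q_4=4·650+17=2617
a_5=4:  p_5=4·50339+12503=213859,  q_5=4·2617+650=11118
→ (213859, 11118).  Check: 213859²=45735671881, 370·11118²=45735671880, difference 1.
n=2: (213859,11118)∘(213859,11118) = (213859·213859+370·11118·11118, 213859·11118+11118·213859) = (91471343761,4755368724)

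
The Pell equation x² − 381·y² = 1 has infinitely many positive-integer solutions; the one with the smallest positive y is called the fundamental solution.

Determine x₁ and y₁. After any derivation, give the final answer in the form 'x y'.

√381 → a₀=19, period (1,1,12,1,1,38); ℓ=6 even so k=5
k=0  a_k=19  p_k/q_k = 19/1
k=1  a_k=1  p_k/q_k = 20/1
…
k=3  a_k=12  p_k/q_k = 488/25
k=4  a_k=1  p_k/q_k = 527/27
k=5  a_k=1  p_k/q_k = 1015/52
fundamental: x₁=1015, y₁=52  (since 1030225 − 381·2704 = 1)

1015 52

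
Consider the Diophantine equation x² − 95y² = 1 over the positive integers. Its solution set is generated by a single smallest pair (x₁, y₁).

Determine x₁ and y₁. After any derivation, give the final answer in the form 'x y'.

39 4

√95 = [9; 1,2,1,18, …], period ℓ=4 (even) → k=3
i=0: a=9 ⇒ p=9, q=1
i=1: a=1 ⇒ p=10, q=1
i=2: a=2 ⇒ p=29, q=3
i=3: a=1 ⇒ p=39, q=4
fundamental: x₁=39, y₁=4  (since 1521 − 95·16 = 1)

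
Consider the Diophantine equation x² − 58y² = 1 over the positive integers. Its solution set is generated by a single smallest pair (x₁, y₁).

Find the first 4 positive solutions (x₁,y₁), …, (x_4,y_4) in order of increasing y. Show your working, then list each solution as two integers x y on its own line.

19603 2574
768555217 100916244
30131975818099 3956522259690
1181354243155834177 155119411612489896

d=58: √d = [7; 1,1,1,1,1,1,14] (ℓ=7, odd), read p_13/q_13
k=0  a_k=7  p_k/q_k = 7/1
…
k=5  a_k=1  p_k/q_k = 61/8
k=6  a_k=1  p_k/q_k = 99/13
k=7  a_k=14  p_k/q_k = 1447/190
…
k=10  a_k=1  p_k/q_k = 4539/596
k=11  a_k=1  p_k/q_k = 7532/989
k=12  a_k=1  p_k/q_k = 12071/1585
k=13  a_k=1  p_k/q_k = 19603/2574
(x₁, y₁) = (19603, 2574);  19603² − 58·2574² = 1 ✓
(19603+2574√58)^2 = 768555217 + 100916244√58
(19603+2574√58)^3 = 30131975818099 + 3956522259690√58
(19603+2574√58)^4 = 1181354243155834177 + 155119411612489896√58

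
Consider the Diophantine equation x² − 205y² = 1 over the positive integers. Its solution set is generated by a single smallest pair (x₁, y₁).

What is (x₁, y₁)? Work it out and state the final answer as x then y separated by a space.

39689 2772

√205 = [14; 3,6,1,4,1,6,3,28, …], period ℓ=8 (even) → k=7
a_0=14:  p_0=14·1+0=14,  q_0=14·0+1=1
a_1=3:  p_1=3·14+1=43,  q_1=3·1+0=3
a_2=6:  p_2=6·43+14=272,  q_2=6·3+1=19
a_3=1:  p_3=1·272+43=315,  q_3=1·19+3=22
a_4=4:  p_4=4·315+272=1532,  q_4=4·22+19=107
a_5=1:  p_5=1·1532+315=1847,  q_5=1·107+22=129
a_6=6:  p_6=6·1847+1532=12614,  q_6=6·129+107=881
a_7=3:  p_7=3·12614+1847=39689,  q_7=3·881+129=2772
(x₁, y₁) = (39689, 2772);  39689² − 205·2772² = 1 ✓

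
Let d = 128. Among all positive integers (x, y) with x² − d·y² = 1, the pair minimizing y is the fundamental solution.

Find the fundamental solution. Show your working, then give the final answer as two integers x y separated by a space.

577 51

d=128: √d = [11; 3,5,3,22] (ℓ=4, even), read p_3/q_3
step 0: (11, 1)  from 11·(1,0) + (0,1)
…
step 2: (181, 16)  from 5·(34,3) + (11,1)
step 3: (577, 51)  from 3·(181,16) + (34,3)
(x₁, y₁) = (577, 51);  577² − 128·51² = 1 ✓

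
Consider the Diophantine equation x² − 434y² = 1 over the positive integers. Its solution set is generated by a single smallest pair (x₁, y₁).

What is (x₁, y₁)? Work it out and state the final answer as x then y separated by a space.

125 6

[20; 1,4,1,40] for √434; ℓ=4 ⇒ convergent index 3
step 0: (20, 1)  from 20·(1,0) + (0,1)
step 1: (21, 1)  from 1·(20,1) + (1,0)
step 2: (104, 5)  from 4·(21,1) + (20,1)
step 3: (125, 6)  from 1·(104,5) + (21,1)
→ (125, 6).  Check: 125²=15625, 434·6²=15624, difference 1.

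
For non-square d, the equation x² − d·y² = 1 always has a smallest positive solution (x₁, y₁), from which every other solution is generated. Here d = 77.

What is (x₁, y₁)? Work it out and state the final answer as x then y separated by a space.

351 40

[8; 1,3,2,3,1,16] for √77; ℓ=6 ⇒ convergent index 5
k=0  a_k=8  p_k/q_k = 8/1
…
k=3  a_k=2  p_k/q_k = 79/9
k=4  a_k=3  p_k/q_k = 272/31
k=5  a_k=1  p_k/q_k = 351/40
(x₁, y₁) = (351, 40);  351² − 77·40² = 1 ✓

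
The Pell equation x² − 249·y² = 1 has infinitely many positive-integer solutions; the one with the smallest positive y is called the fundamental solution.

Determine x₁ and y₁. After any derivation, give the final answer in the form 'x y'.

√249 → a₀=15, period (1,3,1,1,5,…,3,1,30); ℓ=16 even so k=15
k=0  a_k=15  p_k/q_k = 15/1
…
k=4  a_k=1  p_k/q_k = 142/9
…
k=8  a_k=10  p_k/q_k = 36751/2329
k=9  a_k=3  p_k/q_k = 113835/7214
…
k=13  a_k=1  p_k/q_k = 1884116/119401
k=14  a_k=3  p_k/q_k = 6669699/422675
k=15  a_k=1  p_k/q_k = 8553815/542076
→ (8553815, 542076).  Check: 8553815²=73167751054225, 249·542076²=73167751054224, difference 1.

8553815 542076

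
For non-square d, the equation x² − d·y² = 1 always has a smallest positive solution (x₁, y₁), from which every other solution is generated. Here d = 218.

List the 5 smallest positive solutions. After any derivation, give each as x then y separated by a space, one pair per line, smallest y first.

126003 8534
31753512017 2150619204
8002075549230099 541968943114690
2016571050827526816577 136579425476409948936
508188004226839647389073363 34418834696066196648450926

√218 = [14; 1,3,3,1,28, …], period ℓ=5 (odd) → k=9
step 0: (14, 1)  from 14·(1,0) + (0,1)
step 1: (15, 1)  from 1·(14,1) + (1,0)
…
step 4: (251, 17)  from 1·(192,13) + (59,4)
…
step 8: (96370, 6527)  from 3·(29633,2007) + (7471,506)
step 9: (126003, 8534)  from 1·(96370,6527) + (29633,2007)
fundamental: x₁=126003, y₁=8534  (since 15876756009 − 218·72829156 = 1)
(126003+8534√218)^2 = 31753512017 + 2150619204√218
(126003+8534√218)^3 = 8002075549230099 + 541968943114690√218
(126003+8534√218)^4 = 2016571050827526816577 + 136579425476409948936√218
(126003+8534√218)^5 = 508188004226839647389073363 + 34418834696066196648450926√218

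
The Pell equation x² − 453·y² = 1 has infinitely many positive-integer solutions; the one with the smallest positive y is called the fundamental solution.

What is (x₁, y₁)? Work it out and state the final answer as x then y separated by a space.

1653751 77700

√453 = [21; 3,1,1,10,14,10,1,1,3,42, …], period ℓ=10 (even) → k=9
a_0=21:  p_0=21·1+0=21,  q_0=21·0+1=1
a_1=3:  p_1=3·21+1=64,  q_1=3·1+0=3
a_2=1:  p_2=1·64+21=85,  q_2=1·3+1=4
a_3=1:  p_3=1·85+64=149,  q_3=1·4+3=7
…
a_5=14:  p_5=14·1575+149=22199,  q_5=14·74+7=1043
…
a_7=1:  p_7=1·223565+22199=245764,  q_7=1·10504+1043=11547
a_8=1:  p_8=1·245764+223565=469329,  q_8=1·11547+10504=22051
a_9=3:  p_9=3·469329+245764=1653751,  q_9=3·22051+11547=77700
fundamental: x₁=1653751, y₁=77700  (since 2734892370001 − 453·6037290000 = 1)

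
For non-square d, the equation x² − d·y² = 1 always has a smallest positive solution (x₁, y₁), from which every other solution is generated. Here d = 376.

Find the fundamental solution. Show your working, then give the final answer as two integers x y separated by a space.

2143295 110532

d=376: √d = [19; 2,1,1,3,1,…,1,2,38] (ℓ=16, even), read p_15/q_15
k=0  a_k=19  p_k/q_k = 19/1
…
k=2  a_k=1  p_k/q_k = 58/3
k=3  a_k=1  p_k/q_k = 97/5
k=4  a_k=3  p_k/q_k = 349/18
k=5  a_k=1  p_k/q_k = 446/23
k=6  a_k=2  p_k/q_k = 1241/64
…
k=8  a_k=4  p_k/q_k = 12953/668
k=9  a_k=2  p_k/q_k = 28834/1487
k=10  a_k=2  p_k/q_k = 70621/3642
k=11  a_k=1  p_k/q_k = 99455/5129
k=12  a_k=3  p_k/q_k = 368986/19029
…
k=14  a_k=1  p_k/q_k = 837427/43187
k=15  a_k=2  p_k/q_k = 2143295/110532
(x₁, y₁) = (2143295, 110532);  2143295² − 376·110532² = 1 ✓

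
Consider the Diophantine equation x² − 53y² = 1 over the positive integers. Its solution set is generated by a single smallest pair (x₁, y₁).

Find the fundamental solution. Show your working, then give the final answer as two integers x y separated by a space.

√53 = [7; 3,1,1,3,14, …], period ℓ=5 (odd) → k=9
i=0: a=7 ⇒ p=7, q=1
…
i=4: a=3 ⇒ p=182, q=25
i=5: a=14 ⇒ p=2599, q=357
…
i=8: a=1 ⇒ p=18557, q=2549
i=9: a=3 ⇒ p=66249, q=9100
(x₁, y₁) = (66249, 9100);  66249² − 53·9100² = 1 ✓

66249 9100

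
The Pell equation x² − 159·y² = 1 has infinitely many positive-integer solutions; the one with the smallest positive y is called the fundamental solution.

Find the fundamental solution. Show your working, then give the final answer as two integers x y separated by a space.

√159 → a₀=12, period (1,1,1,1,3,1,1,1,1,24); ℓ=10 even so k=9
k=0  a_k=12  p_k/q_k = 12/1
…
k=6  a_k=1  p_k/q_k = 290/23
…
k=8  a_k=1  p_k/q_k = 807/64
k=9  a_k=1  p_k/q_k = 1324/105
(x₁, y₁) = (1324, 105);  1324² − 159·105² = 1 ✓

1324 105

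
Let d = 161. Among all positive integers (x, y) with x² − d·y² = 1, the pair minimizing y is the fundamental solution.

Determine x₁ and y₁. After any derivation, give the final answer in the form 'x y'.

11775 928

√161 → a₀=12, period (1,2,4,1,2,1,4,2,1,24); ℓ=10 even so k=9
i=0: a=12 ⇒ p=12, q=1
i=1: a=1 ⇒ p=13, q=1
i=2: a=2 ⇒ p=38, q=3
…
i=4: a=1 ⇒ p=203, q=16
…
i=6: a=1 ⇒ p=774, q=61
…
i=8: a=2 ⇒ p=8108, q=639
i=9: a=1 ⇒ p=11775, q=928
fundamental: x₁=11775, y₁=928  (since 138650625 − 161·861184 = 1)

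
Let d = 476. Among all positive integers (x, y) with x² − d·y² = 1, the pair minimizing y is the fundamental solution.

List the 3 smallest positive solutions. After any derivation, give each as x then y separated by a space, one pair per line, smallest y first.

28799 1320
1658764801 76029360
95541534979199 4379139075960

√476 = [21; 1,4,2,10,2,4,1,42, …], period ℓ=8 (even) → k=7
i=0: a=21 ⇒ p=21, q=1
…
i=2: a=4 ⇒ p=109, q=5
i=3: a=2 ⇒ p=240, q=11
i=4: a=10 ⇒ p=2509, q=115
…
i=6: a=4 ⇒ p=23541, q=1079
i=7: a=1 ⇒ p=28799, q=1320
→ (28799, 1320).  Check: 28799²=829382401, 476·1320²=829382400, difference 1.
n=2: (28799,1320)∘(28799,1320) = (28799·28799+476·1320·1320, 28799·1320+1320·28799) = (1658764801,76029360)
n=3: (1658764801,76029360)∘(28799,1320) = (28799·1658764801+476·1320·76029360, 28799·76029360+1320·1658764801) = (95541534979199,4379139075960)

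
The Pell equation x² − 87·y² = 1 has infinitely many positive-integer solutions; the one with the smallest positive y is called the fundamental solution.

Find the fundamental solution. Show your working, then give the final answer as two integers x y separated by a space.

28 3

√87 → a₀=9, period (3,18); ℓ=2 even so k=1
step 0: (9, 1)  from 9·(1,0) + (0,1)
step 1: (28, 3)  from 3·(9,1) + (1,0)
fundamental: x₁=28, y₁=3  (since 784 − 87·9 = 1)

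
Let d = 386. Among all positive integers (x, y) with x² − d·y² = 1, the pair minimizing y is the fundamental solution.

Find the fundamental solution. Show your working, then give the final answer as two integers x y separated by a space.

111555 5678

√386 → a₀=19, period (1,1,1,4,1,18,1,4,1,1,1,38); ℓ=12 even so k=11
k=0  a_k=19  p_k/q_k = 19/1
k=1  a_k=1  p_k/q_k = 20/1
…
k=3  a_k=1  p_k/q_k = 59/3
k=4  a_k=4  p_k/q_k = 275/14
k=5  a_k=1  p_k/q_k = 334/17
…
k=7  a_k=1  p_k/q_k = 6621/337
k=8  a_k=4  p_k/q_k = 32771/1668
…
k=10  a_k=1  p_k/q_k = 72163/3673
k=11  a_k=1  p_k/q_k = 111555/5678
→ (111555, 5678).  Check: 111555²=12444518025, 386·5678²=12444518024, difference 1.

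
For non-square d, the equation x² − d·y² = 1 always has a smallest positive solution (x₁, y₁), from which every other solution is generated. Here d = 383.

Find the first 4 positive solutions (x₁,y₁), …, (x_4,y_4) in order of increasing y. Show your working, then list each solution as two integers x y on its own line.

18768 959
704475647 35997024
26443197867024 1351184291905
992571874432137217 50718053544949056

[19; 1,1,3,19,3,1,1,38] for √383; ℓ=8 ⇒ convergent index 7
i=0: a=19 ⇒ p=19, q=1
i=1: a=1 ⇒ p=20, q=1
…
i=4: a=19 ⇒ p=2642, q=135
i=5: a=3 ⇒ p=8063, q=412
i=6: a=1 ⇒ p=10705, q=547
i=7: a=1 ⇒ p=18768, q=959
fundamental: x₁=18768, y₁=959  (since 352237824 − 383·919681 = 1)
(18768+959√383)^2 = 704475647 + 35997024√383
(18768+959√383)^3 = 26443197867024 + 1351184291905√383
(18768+959√383)^4 = 992571874432137217 + 50718053544949056√383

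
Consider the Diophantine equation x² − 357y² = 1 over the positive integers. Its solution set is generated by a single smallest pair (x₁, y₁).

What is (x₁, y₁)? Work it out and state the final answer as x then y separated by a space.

d=357: √d = [18; 1,8,2,8,1,36] (ℓ=6, even), read p_5/q_5
k=0  a_k=18  p_k/q_k = 18/1
…
k=2  a_k=8  p_k/q_k = 170/9
…
k=4  a_k=8  p_k/q_k = 3042/161
k=5  a_k=1  p_k/q_k = 3401/180
fundamental: x₁=3401, y₁=180  (since 11566801 − 357·32400 = 1)

3401 180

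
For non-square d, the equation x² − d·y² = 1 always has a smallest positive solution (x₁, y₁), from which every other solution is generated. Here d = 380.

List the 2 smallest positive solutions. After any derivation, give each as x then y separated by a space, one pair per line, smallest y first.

√380 = [19; 2,38, …], period ℓ=2 (even) → k=1
step 0: (19, 1)  from 19·(1,0) + (0,1)
step 1: (39, 2)  from 2·(19,1) + (1,0)
(x₁, y₁) = (39, 2);  39² − 380·2² = 1 ✓
n=2: (39,2)∘(39,2) = (39·39+380·2·2, 39·2+2·39) = (3041,156)

39 2
3041 156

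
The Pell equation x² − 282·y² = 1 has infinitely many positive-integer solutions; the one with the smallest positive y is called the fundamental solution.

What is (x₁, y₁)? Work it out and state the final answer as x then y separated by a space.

√282 = [16; 1,3,1,4,1,3,1,32, …], period ℓ=8 (even) → k=7
i=0: a=16 ⇒ p=16, q=1
…
i=6: a=3 ⇒ p=1864, q=111
i=7: a=1 ⇒ p=2351, q=140
(x₁, y₁) = (2351, 140);  2351² − 282·140² = 1 ✓

2351 140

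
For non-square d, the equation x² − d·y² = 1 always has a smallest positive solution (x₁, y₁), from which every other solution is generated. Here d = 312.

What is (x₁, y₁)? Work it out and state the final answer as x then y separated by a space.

53 3

√312 → a₀=17, period (1,1,1,34); ℓ=4 even so k=3
i=0: a=17 ⇒ p=17, q=1
…
i=2: a=1 ⇒ p=35, q=2
i=3: a=1 ⇒ p=53, q=3
(x₁, y₁) = (53, 3);  53² − 312·3² = 1 ✓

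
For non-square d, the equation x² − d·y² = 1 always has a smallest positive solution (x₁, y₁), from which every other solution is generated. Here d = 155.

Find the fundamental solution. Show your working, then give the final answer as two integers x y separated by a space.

√155 = [12; 2,4,2,24, …], period ℓ=4 (even) → k=3
step 0: (12, 1)  from 12·(1,0) + (0,1)
step 1: (25, 2)  from 2·(12,1) + (1,0)
step 2: (112, 9)  from 4·(25,2) + (12,1)
step 3: (249, 20)  from 2·(112,9) + (25,2)
→ (249, 20).  Check: 249²=62001, 155·20²=62000, difference 1.

249 20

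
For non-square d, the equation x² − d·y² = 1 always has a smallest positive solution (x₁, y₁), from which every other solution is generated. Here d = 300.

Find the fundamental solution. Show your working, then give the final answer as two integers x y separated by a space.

√300 → a₀=17, period (3,8,3,34); ℓ=4 even so k=3
step 0: (17, 1)  from 17·(1,0) + (0,1)
…
step 2: (433, 25)  from 8·(52,3) + (17,1)
step 3: (1351, 78)  from 3·(433,25) + (52,3)
fundamental: x₁=1351, y₁=78  (since 1825201 − 300·6084 = 1)

1351 78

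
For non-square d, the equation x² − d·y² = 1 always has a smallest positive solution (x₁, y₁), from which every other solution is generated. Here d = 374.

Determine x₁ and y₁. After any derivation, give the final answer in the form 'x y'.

d=374: √d = [19; 2,1,18,1,2,38] (ℓ=6, even), read p_5/q_5
i=0: a=19 ⇒ p=19, q=1
…
i=4: a=1 ⇒ p=1141, q=59
i=5: a=2 ⇒ p=3365, q=174
fundamental: x₁=3365, y₁=174  (since 11323225 − 374·30276 = 1)

3365 174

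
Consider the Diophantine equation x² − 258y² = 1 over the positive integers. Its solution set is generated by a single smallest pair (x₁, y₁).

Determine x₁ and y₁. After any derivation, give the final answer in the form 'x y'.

√258 → a₀=16, period (16,32); ℓ=2 even so k=1
i=0: a=16 ⇒ p=16, q=1
i=1: a=16 ⇒ p=257, q=16
→ (257, 16).  Check: 257²=66049, 258·16²=66048, difference 1.

257 16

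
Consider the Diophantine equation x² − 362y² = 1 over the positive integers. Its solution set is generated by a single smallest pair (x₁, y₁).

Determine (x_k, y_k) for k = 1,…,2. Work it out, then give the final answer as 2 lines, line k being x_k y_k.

√362 = [19; 38, …], period ℓ=1 (odd) → k=1
i=0: a=19 ⇒ p=19, q=1
i=1: a=38 ⇒ p=723, q=38
(x₁, y₁) = (723, 38);  723² − 362·38² = 1 ✓
(x_2, y_2) = (723·723 + 362·38·38, 723·38 + 38·723) = (1045457, 54948)

723 38
1045457 54948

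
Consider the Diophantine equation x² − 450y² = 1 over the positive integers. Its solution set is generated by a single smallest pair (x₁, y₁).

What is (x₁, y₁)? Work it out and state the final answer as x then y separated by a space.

19601 924

√450 → a₀=21, period (4,1,2,4,2,1,4,42); ℓ=8 even so k=7
i=0: a=21 ⇒ p=21, q=1
i=1: a=4 ⇒ p=85, q=4
…
i=4: a=4 ⇒ p=1294, q=61
…
i=6: a=1 ⇒ p=4179, q=197
i=7: a=4 ⇒ p=19601, q=924
fundamental: x₁=19601, y₁=924  (since 384199201 − 450·853776 = 1)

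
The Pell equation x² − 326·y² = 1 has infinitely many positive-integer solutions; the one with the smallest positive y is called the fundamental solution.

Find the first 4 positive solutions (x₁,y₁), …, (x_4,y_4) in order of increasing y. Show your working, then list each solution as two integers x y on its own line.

325 18
211249 11700
137311525 7604982
89252280001 4943226600

√326 = [18; 18,36, …], period ℓ=2 (even) → k=1
k=0  a_k=18  p_k/q_k = 18/1
k=1  a_k=18  p_k/q_k = 325/18
→ (325, 18).  Check: 325²=105625, 326·18²=105624, difference 1.
k=2:  x_2 = 325·325+326·18·18 = 211249,  y_2 = 325·18+18·325 = 11700
k=3:  x_3 = 325·211249+326·18·11700 = 137311525,  y_3 = 325·11700+18·211249 = 7604982
k=4:  x_4 = 325·137311525+326·18·7604982 = 89252280001,  y_4 = 325·7604982+18·137311525 = 4943226600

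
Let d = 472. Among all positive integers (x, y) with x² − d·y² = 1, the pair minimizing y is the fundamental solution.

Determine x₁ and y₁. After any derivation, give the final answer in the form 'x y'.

306917 14127

[21; 1,2,1,1,1,…,2,1,42] for √472; ℓ=14 ⇒ convergent index 13
k=0  a_k=21  p_k/q_k = 21/1
k=1  a_k=1  p_k/q_k = 22/1
…
k=3  a_k=1  p_k/q_k = 87/4
k=4  a_k=1  p_k/q_k = 152/7
…
k=6  a_k=4  p_k/q_k = 1108/51
…
k=12  a_k=2  p_k/q_k = 222687/10250
k=13  a_k=1  p_k/q_k = 306917/14127
→ (306917, 14127).  Check: 306917²=94198044889, 472·14127²=94198044888, difference 1.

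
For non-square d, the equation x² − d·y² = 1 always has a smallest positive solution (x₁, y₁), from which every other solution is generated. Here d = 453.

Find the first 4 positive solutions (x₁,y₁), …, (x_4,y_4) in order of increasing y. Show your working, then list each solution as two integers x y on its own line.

√453 = [21; 3,1,1,10,14,10,1,1,3,42, …], period ℓ=10 (even) → k=9
step 0: (21, 1)  from 21·(1,0) + (0,1)
step 1: (64, 3)  from 3·(21,1) + (1,0)
…
step 3: (149, 7)  from 1·(85,4) + (64,3)
step 4: (1575, 74)  from 10·(149,7) + (85,4)
step 5: (22199, 1043)  from 14·(1575,74) + (149,7)
step 6: (223565, 10504)  from 10·(22199,1043) + (1575,74)
…
step 8: (469329, 22051)  from 1·(245764,11547) + (223565,10504)
step 9: (1653751, 77700)  from 3·(469329,22051) + (245764,11547)
fundamental: x₁=1653751, y₁=77700  (since 2734892370001 − 453·6037290000 = 1)
(x_2, y_2) = (1653751·1653751 + 453·77700·77700, 1653751·77700 + 77700·1653751) = (5469784740001, 256992905400)
(x_3, y_3) = (1653751·5469784740001 + 453·77700·256992905400, 1653751·256992905400 + 77700·5469784740001) = (18091323967121133751, 850004548596233100)
(x_4, y_4) = (1653751·18091323967121133751 + 453·77700·850004548596233100, 1653751·850004548596233100 + 77700·18091323967121133751) = (59837090203895614338960001, 2811391744490881177810800)

1653751 77700
5469784740001 256992905400
18091323967121133751 850004548596233100
59837090203895614338960001 2811391744490881177810800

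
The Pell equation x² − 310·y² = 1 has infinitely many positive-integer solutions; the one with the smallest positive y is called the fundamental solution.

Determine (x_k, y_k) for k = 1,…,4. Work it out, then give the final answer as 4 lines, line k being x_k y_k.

√310 = [17; 1,1,1,1,5,…,1,1,34, …], period ℓ=16 (even) → k=15
i=0: a=17 ⇒ p=17, q=1
i=1: a=1 ⇒ p=18, q=1
…
i=5: a=5 ⇒ p=493, q=28
…
i=8: a=2 ⇒ p=5687, q=323
i=9: a=1 ⇒ p=7747, q=440
…
i=11: a=5 ⇒ p=152387, q=8655
…
i=13: a=1 ⇒ p=333702, q=18953
i=14: a=1 ⇒ p=515017, q=29251
i=15: a=1 ⇒ p=848719, q=48204
fundamental: x₁=848719, y₁=48204  (since 720323940961 − 310·2323625616 = 1)
k=2:  x_2 = 848719·848719+310·48204·48204 = 1440647881921,  y_2 = 848719·48204+48204·848719 = 81823301352
k=3:  x_3 = 848719·1440647881921+310·48204·81823301352 = 2445410459391369679,  y_3 = 848719·81823301352+48204·1440647881921 = 138889981000287972
k=4:  x_4 = 848719·2445410459391369679+310·48204·138889981000287972 = 4150932639366927117300481,  y_4 = 848719·138889981000287972+48204·2445410459391369679 = 235757131569084991314384

848719 48204
1440647881921 81823301352
2445410459391369679 138889981000287972
4150932639366927117300481 235757131569084991314384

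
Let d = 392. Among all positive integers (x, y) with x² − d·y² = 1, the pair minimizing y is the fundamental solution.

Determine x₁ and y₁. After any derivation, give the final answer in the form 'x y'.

d=392: √d = [19; 1,3,1,38] (ℓ=4, even), read p_3/q_3
k=0  a_k=19  p_k/q_k = 19/1
k=1  a_k=1  p_k/q_k = 20/1
k=2  a_k=3  p_k/q_k = 79/4
k=3  a_k=1  p_k/q_k = 99/5
(x₁, y₁) = (99, 5);  99² − 392·5² = 1 ✓

99 5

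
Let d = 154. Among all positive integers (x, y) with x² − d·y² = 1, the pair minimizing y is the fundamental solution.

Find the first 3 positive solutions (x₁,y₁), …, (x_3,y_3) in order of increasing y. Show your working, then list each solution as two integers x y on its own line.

[12; 2,2,3,1,2,1,3,2,2,24] for √154; ℓ=10 ⇒ convergent index 9
k=0  a_k=12  p_k/q_k = 12/1
k=1  a_k=2  p_k/q_k = 25/2
k=2  a_k=2  p_k/q_k = 62/5
k=3  a_k=3  p_k/q_k = 211/17
k=4  a_k=1  p_k/q_k = 273/22
…
k=6  a_k=1  p_k/q_k = 1030/83
k=7  a_k=3  p_k/q_k = 3847/310
k=8  a_k=2  p_k/q_k = 8724/703
k=9  a_k=2  p_k/q_k = 21295/1716
(x₁, y₁) = (21295, 1716);  21295² − 154·1716² = 1 ✓
(x_2, y_2) = (21295·21295 + 154·1716·1716, 21295·1716 + 1716·21295) = (906954049, 73084440)
(x_3, y_3) = (21295·906954049 + 154·1716·73084440, 21295·73084440 + 1716·906954049) = (38627172925615, 3112666297884)

21295 1716
906954049 73084440
38627172925615 3112666297884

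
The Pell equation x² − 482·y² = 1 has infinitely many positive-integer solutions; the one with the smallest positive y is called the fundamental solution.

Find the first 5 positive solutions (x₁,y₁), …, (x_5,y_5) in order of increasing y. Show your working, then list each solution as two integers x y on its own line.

483 22
466577 21252
450712899 20529410
435388193857 19831388808
420584544552963 19157101059118

√482 = [21; 1,20,1,42, …], period ℓ=4 (even) → k=3
k=0  a_k=21  p_k/q_k = 21/1
k=1  a_k=1  p_k/q_k = 22/1
k=2  a_k=20  p_k/q_k = 461/21
k=3  a_k=1  p_k/q_k = 483/22
(x₁, y₁) = (483, 22);  483² − 482·22² = 1 ✓
n=2: (483,22)∘(483,22) = (483·483+482·22·22, 483·22+22·483) = (466577,21252)
n=3: (466577,21252)∘(483,22) = (483·466577+482·22·21252, 483·21252+22·466577) = (450712899,20529410)
n=4: (450712899,20529410)∘(483,22) = (483·450712899+482·22·20529410, 483·20529410+22·450712899) = (435388193857,19831388808)
n=5: (435388193857,19831388808)∘(483,22) = (483·435388193857+482·22·19831388808, 483·19831388808+22·435388193857) = (420584544552963,19157101059118)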